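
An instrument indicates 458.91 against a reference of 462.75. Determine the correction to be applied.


Correction = standard - reading
= 462.75 - 458.91
= 3.8400

3.8400


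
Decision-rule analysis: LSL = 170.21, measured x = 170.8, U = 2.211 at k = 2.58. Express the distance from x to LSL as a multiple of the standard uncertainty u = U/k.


u = U / k = 2.211 / 2.58 = 0.85697674
margin = |LSL - x| = |170.21 - 170.8| = 0.59
z = margin / u = 0.59 / 0.85697674
z = 0.6885

0.6885


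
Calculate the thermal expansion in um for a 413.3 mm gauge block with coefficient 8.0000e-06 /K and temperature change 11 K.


dL = L * alpha * dT
= 413.3 * 8.0000e-06 * 11
= 0.0363704 mm
dL_um = 0.0363704 * 1000 = 36.3704 um

36.3704


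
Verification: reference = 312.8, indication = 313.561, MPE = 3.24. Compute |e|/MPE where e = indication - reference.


e = indication - reference = 313.561 - 312.8 = 0.7610
|e| = 0.7610
ratio = |e| / MPE = 0.7610 / 3.24
ratio = 0.2349

0.2349


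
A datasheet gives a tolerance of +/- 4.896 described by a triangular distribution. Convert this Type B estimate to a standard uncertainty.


u_B = half_width / sqrt(6)
u_B = 4.896 / 2.4494897
u_B = 1.9988

1.9988


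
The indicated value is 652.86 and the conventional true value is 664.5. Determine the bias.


Systematic error = measured - true
= 652.86 - 664.5
= -11.6400

-11.6400


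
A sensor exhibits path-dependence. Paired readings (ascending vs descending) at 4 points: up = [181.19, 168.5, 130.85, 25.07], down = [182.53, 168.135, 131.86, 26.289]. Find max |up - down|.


|181.19 - 182.53| = 1.3400
|168.5 - 168.135| = 0.3650
|130.85 - 131.86| = 1.0100
|25.07 - 26.289| = 1.2190
hysteresis = max(diffs) = 1.3400

1.3400


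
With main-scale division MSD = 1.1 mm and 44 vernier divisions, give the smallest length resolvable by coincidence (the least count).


LC = MSD / n_div
= 1.1 / 44
= 0.0250

0.0250


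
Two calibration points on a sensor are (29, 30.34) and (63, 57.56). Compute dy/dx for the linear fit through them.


slope = (y2 - y1) / (x2 - x1)
= (57.56 - 30.34) / (63 - 29)
= 27.2200 / 34
= 0.8006

0.8006


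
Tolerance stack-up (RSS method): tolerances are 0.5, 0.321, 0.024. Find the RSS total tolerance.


RSS = sqrt(0.5^2 + 0.321^2 + 0.024^2)
= sqrt(0.353617)
= 0.5947

0.5947


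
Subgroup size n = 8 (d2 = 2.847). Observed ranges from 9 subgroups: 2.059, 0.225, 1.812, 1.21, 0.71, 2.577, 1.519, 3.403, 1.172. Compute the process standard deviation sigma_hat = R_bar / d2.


R_bar = (2.059 + 0.225 + 1.812 + 1.21 + 0.71 + 2.577 + 1.519 + 3.403 + 1.172) / 9
R_bar = 14.687 / 9 = 1.6318889
sigma_hat = R_bar / d2 = 1.6318889 / 2.847 = 0.5732

0.5732


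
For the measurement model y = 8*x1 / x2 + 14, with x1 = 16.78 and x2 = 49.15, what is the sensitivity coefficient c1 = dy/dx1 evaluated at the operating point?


y = 8*x1 / x2 + 14
dy/dx1 = 8/x2
Evaluate at x2 = 49.15: c1 = 8 / 49.15
c1 = 0.1628

0.1628


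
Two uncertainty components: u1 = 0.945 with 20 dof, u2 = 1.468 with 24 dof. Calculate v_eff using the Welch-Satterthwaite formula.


uc = sqrt(u1^2 + u2^2) = sqrt(0.945^2 + 1.468^2) = 1.7458663
v_eff = uc^4 / (u1^4/v1 + u2^4/v2)
= 1.7458663^4 / (0.945^4/20 + 1.468^4/24)
= 9.2906035 / 0.23338003
v_eff = 39.8089

39.8089


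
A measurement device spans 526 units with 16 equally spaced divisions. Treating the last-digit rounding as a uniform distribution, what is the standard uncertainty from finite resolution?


resolution = range / divisions
resolution = 526 / 16 = 32.875
u_res = resolution / (2*sqrt(3))
u_res = 32.875 / 3.4641016
u_res = 9.4902

9.4902


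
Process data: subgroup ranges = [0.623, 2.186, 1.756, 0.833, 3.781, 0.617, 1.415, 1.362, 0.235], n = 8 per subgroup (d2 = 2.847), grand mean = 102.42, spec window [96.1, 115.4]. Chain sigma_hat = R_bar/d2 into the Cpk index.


R_bar = (0.623 + 2.186 + 1.756 + 0.833 + 3.781 + 0.617 + 1.415 + 1.362 + 0.235) / 9 = 1.4231111
sigma = R_bar / d2 = 1.4231111 / 2.847 = 0.4998634
Cp = (USL - LSL)/(6*sigma) = (115.4 - 96.1)/(6*0.4998634) = 6.4351
Cpu = (115.4 - 102.42)/(3*0.4998634) = 8.6557
Cpl = (102.42 - 96.1)/(3*0.4998634) = 4.2145
Cpk = min(Cpu, Cpl) = 4.2145

4.2145


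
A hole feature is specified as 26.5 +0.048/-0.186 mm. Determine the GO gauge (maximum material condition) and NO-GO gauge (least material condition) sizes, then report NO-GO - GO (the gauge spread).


GO = nominal - lower_tol (smallest hole = maximum material condition)
GO = 26.5 - 0.186 = 26.314
NO-GO = nominal + upper_tol (largest hole = least material condition)
NO-GO = 26.5 + 0.048 = 26.548
spread = NO-GO - GO = 26.548 - 26.314 = 0.2340

0.2340


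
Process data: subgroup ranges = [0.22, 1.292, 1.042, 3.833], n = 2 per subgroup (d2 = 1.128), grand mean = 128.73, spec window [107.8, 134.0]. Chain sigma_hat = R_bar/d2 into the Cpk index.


R_bar = (0.22 + 1.292 + 1.042 + 3.833) / 4 = 1.59675
sigma = R_bar / d2 = 1.59675 / 1.128 = 1.4155585
Cp = (USL - LSL)/(6*sigma) = (134.0 - 107.8)/(6*1.4155585) = 3.0848
Cpu = (134.0 - 128.73)/(3*1.4155585) = 1.2410
Cpl = (128.73 - 107.8)/(3*1.4155585) = 4.9286
Cpk = min(Cpu, Cpl) = 1.2410

1.2410


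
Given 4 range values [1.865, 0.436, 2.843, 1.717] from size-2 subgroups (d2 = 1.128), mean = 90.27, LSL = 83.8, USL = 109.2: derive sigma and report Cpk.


R_bar = (1.865 + 0.436 + 2.843 + 1.717) / 4 = 1.71525
sigma = R_bar / d2 = 1.71525 / 1.128 = 1.5206117
Cp = (USL - LSL)/(6*sigma) = (109.2 - 83.8)/(6*1.5206117) = 2.7840
Cpu = (109.2 - 90.27)/(3*1.5206117) = 4.1496
Cpl = (90.27 - 83.8)/(3*1.5206117) = 1.4183
Cpk = min(Cpu, Cpl) = 1.4183

1.4183


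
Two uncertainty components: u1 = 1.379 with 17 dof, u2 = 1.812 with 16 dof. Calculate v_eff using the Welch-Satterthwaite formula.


uc = sqrt(u1^2 + u2^2) = sqrt(1.379^2 + 1.812^2) = 2.2770562
v_eff = uc^4 / (u1^4/v1 + u2^4/v2)
= 2.2770562^4 / (1.379^4/17 + 1.812^4/16)
= 26.884069 / 0.88649165
v_eff = 30.3264

30.3264


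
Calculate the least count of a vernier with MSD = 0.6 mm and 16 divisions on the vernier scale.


LC = MSD / n_div
= 0.6 / 16
= 0.0375

0.0375


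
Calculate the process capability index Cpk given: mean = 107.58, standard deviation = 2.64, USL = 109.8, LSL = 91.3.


Cpu = (USL - mean) / (3*sigma) = (109.8 - 107.58) / (3*2.64) = 0.2803
Cpl = (mean - LSL) / (3*sigma) = (107.58 - 91.3) / (3*2.64) = 2.0556
Cpk = min(Cpu, Cpl) = 0.2803

0.2803


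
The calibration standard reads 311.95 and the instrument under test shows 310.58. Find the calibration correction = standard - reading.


Correction = standard - reading
= 311.95 - 310.58
= 1.3700

1.3700


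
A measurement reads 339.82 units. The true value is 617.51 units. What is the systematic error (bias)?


Systematic error = measured - true
= 339.82 - 617.51
= -277.6900

-277.6900


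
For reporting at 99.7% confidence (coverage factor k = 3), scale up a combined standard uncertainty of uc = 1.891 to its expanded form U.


U = k * uc
U = 3 * 1.891
U = 5.6730

5.6730


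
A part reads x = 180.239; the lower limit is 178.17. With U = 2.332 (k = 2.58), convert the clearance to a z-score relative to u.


u = U / k = 2.332 / 2.58 = 0.90387597
margin = |LSL - x| = |178.17 - 180.239| = 2.069
z = margin / u = 2.069 / 0.90387597
z = 2.2890

2.2890


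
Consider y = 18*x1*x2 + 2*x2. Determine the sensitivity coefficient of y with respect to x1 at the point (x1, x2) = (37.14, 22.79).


y = 18*x1*x2 + 2*x2
dy/dx1 = 18*x2
Evaluate at x2 = 22.79: c1 = 18 * 22.79
c1 = 410.2200

410.2200


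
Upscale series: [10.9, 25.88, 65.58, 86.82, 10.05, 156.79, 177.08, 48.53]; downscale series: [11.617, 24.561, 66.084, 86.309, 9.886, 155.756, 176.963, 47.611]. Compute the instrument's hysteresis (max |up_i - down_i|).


|10.9 - 11.617| = 0.7170
|25.88 - 24.561| = 1.3190
|65.58 - 66.084| = 0.5040
|86.82 - 86.309| = 0.5110
|10.05 - 9.886| = 0.1640
|156.79 - 155.756| = 1.0340
|177.08 - 176.963| = 0.1170
|48.53 - 47.611| = 0.9190
hysteresis = max(diffs) = 1.3190

1.3190


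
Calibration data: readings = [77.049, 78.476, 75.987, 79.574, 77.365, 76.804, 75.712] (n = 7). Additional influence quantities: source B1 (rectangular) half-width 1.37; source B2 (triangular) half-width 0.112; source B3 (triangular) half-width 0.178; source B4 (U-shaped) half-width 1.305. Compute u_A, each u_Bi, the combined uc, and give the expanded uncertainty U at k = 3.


mean = (77.049 + 78.476 + 75.987 + 79.574 + 77.365 + 76.804 + 75.712) / 7 = 77.281
s = sqrt(sum((x - mean)^2)/(n-1)) = 1.360789
u_A = s / sqrt(n) = 1.360789 / sqrt(7) = 0.5143299
u_B1 = 1.37 / sqrt(3) = 0.79096987
u_B2 = 0.112 / sqrt(6) = 0.045723809
u_B3 = 0.178 / sqrt(6) = 0.072668196
u_B4 = 1.305 / sqrt(2) = 0.92277435
uc = sqrt(0.5143299^2 + 0.79096987^2 + 0.045723809^2 + 0.072668196^2 + 0.92277435^2) = 1.3225175
U = k * uc = 3 * 1.3225175
U = 3.9676

3.9676


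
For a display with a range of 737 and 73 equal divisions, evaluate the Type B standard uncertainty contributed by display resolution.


resolution = range / divisions
resolution = 737 / 73 = 10.09589
u_res = resolution / (2*sqrt(3))
u_res = 10.09589 / 3.4641016
u_res = 2.9144

2.9144


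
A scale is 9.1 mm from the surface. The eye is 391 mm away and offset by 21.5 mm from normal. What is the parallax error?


error = h * offset / d
= 9.1 * 21.5 / 391
= 0.5004

0.5004


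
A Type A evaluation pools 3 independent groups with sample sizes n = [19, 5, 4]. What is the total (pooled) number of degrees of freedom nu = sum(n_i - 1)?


nu = sum_i (n_i - 1)
nu = ((19 - 1) + (5 - 1) + (4 - 1))
nu = 18 + 4 + 3
nu = 25

25


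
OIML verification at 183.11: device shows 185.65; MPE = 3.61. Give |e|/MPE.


e = indication - reference = 185.65 - 183.11 = 2.5400
|e| = 2.5400
ratio = |e| / MPE = 2.5400 / 3.61
ratio = 0.7036

0.7036


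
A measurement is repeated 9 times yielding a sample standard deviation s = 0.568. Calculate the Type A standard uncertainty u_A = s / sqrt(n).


u_A = s / sqrt(n)
u_A = 0.568 / sqrt(9)
u_A = 0.568 / 3
u_A = 0.1893

0.1893


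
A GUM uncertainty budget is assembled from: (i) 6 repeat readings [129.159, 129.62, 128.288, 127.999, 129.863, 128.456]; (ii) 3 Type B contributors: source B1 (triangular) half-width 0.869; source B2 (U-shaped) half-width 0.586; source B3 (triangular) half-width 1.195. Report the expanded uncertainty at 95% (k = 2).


mean = (129.159 + 129.62 + 128.288 + 127.999 + 129.863 + 128.456) / 6 = 128.8975
s = sqrt(sum((x - mean)^2)/(n-1)) = 0.76109047
u_A = s / sqrt(n) = 0.76109047 / sqrt(6) = 0.31071388
u_B1 = 0.869 / sqrt(6) = 0.35476776
u_B2 = 0.586 / sqrt(2) = 0.41436457
u_B3 = 1.195 / sqrt(6) = 0.48785671
uc = sqrt(0.31071388^2 + 0.35476776^2 + 0.41436457^2 + 0.48785671^2) = 0.79505059
U = k * uc = 2 * 0.79505059
U = 1.5901

1.5901


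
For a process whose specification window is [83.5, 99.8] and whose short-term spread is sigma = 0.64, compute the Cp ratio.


Cp = (USL - LSL) / (6 * sigma)
= (99.8 - 83.5) / (6 * 0.64)
= 16.3000 / 3.8400
= 4.2448

4.2448


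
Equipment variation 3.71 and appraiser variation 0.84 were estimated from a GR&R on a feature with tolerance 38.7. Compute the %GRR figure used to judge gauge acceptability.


GRR = sqrt(EV^2 + AV^2) = sqrt(3.71^2 + 0.84^2) = 3.8039059
%GRR = GRR / tol * 100 = 3.8039059 / 38.7 * 100
%GRR = 9.8292

9.8292


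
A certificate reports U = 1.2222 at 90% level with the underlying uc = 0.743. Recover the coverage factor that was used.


k = U / uc
k = 1.2222 / 0.743
k = 1.645

1.645


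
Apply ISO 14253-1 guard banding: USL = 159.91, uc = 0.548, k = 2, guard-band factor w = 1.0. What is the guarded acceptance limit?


U = k * uc = 2 * 0.548 = 1.096
guard band g = w * U = 1.0 * 1.096 = 1.096
AL = USL - g = 159.91 - 1.096
AL = 158.8140

158.8140


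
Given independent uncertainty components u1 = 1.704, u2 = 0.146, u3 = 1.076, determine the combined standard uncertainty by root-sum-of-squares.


uc = sqrt(1.704^2 + 0.146^2 + 1.076^2)
uc = sqrt(4.082708)
uc = 2.0206

2.0206


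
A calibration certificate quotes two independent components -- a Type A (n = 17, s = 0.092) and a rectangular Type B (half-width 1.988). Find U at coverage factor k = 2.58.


u_A = s / sqrt(n) = 0.092 / sqrt(17) = 0.022313278
u_B = half_width / sqrt(3) = 1.988 / sqrt(3) = 1.1477723
uc = sqrt(u_A^2 + u_B^2) = sqrt(0.022313278^2 + 1.1477723^2) = 1.1479892
U = k * uc = 2.58 * 1.1479892
U = 2.9618

2.9618


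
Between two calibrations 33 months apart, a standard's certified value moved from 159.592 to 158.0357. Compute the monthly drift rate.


rate = (v2 - v1) / months
= (158.0357 - 159.592) / 33
= -1.5563 / 33
= -0.0472

-0.0472


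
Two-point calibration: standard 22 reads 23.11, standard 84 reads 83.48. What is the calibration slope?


slope = (y2 - y1) / (x2 - x1)
= (83.48 - 23.11) / (84 - 22)
= 60.3700 / 62
= 0.9737

0.9737


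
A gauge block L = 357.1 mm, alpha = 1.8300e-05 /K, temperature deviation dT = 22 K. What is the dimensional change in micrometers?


dL = L * alpha * dT
= 357.1 * 1.8300e-05 * 22
= 0.1437685 mm
dL_um = 0.1437685 * 1000 = 143.7685 um

143.7685


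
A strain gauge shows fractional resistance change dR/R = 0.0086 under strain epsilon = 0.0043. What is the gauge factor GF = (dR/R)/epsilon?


GF = (dR/R) / epsilon
= 0.0086 / 0.0043
= 2.0000

2.0000


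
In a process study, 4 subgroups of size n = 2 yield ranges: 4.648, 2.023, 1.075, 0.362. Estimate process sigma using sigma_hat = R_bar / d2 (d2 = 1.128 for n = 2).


R_bar = (4.648 + 2.023 + 1.075 + 0.362) / 4
R_bar = 8.108 / 4 = 2.027
sigma_hat = R_bar / d2 = 2.027 / 1.128 = 1.7970

1.7970


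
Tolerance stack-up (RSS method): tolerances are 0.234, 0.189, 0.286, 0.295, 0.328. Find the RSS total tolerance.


RSS = sqrt(0.234^2 + 0.189^2 + 0.286^2 + 0.295^2 + 0.328^2)
= sqrt(0.366882)
= 0.6057

0.6057


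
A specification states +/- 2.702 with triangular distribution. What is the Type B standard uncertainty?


u_B = half_width / sqrt(6)
u_B = 2.702 / 2.4494897
u_B = 1.1031

1.1031


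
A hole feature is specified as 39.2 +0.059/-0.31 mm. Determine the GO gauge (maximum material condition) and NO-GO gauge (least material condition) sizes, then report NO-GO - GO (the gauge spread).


GO = nominal - lower_tol (smallest hole = maximum material condition)
GO = 39.2 - 0.31 = 38.89
NO-GO = nominal + upper_tol (largest hole = least material condition)
NO-GO = 39.2 + 0.059 = 39.259
spread = NO-GO - GO = 39.259 - 38.89 = 0.3690

0.3690


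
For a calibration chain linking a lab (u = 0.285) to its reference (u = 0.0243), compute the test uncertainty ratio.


TUR = u_lab / u_ref
= 0.285 / 0.0243
= 11.7284

11.7284


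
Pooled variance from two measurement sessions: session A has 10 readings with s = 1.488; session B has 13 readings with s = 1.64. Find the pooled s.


s_p = sqrt(((n1-1)*s1^2 + (n2-1)*s2^2) / (n1+n2-2))
numerator = (10-1)*1.488^2 + (13-1)*1.64^2 = 19.927296 + 32.2752 = 52.202496
denominator = 10 + 13 - 2 = 21
s_p^2 = 52.202496 / 21 = 2.4858331
s_p = sqrt(2.4858331) = 1.5767

1.5767


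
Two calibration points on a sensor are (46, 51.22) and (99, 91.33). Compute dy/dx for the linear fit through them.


slope = (y2 - y1) / (x2 - x1)
= (91.33 - 51.22) / (99 - 46)
= 40.1100 / 53
= 0.7568

0.7568


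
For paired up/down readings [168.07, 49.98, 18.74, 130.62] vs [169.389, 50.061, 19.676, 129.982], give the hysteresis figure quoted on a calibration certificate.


|168.07 - 169.389| = 1.3190
|49.98 - 50.061| = 0.0810
|18.74 - 19.676| = 0.9360
|130.62 - 129.982| = 0.6380
hysteresis = max(diffs) = 1.3190

1.3190


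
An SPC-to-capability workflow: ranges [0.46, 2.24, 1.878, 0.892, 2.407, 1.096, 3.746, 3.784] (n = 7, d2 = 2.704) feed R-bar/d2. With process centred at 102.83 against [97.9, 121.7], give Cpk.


R_bar = (0.46 + 2.24 + 1.878 + 0.892 + 2.407 + 1.096 + 3.746 + 3.784) / 8 = 2.062875
sigma = R_bar / d2 = 2.062875 / 2.704 = 0.76289756
Cp = (USL - LSL)/(6*sigma) = (121.7 - 97.9)/(6*0.76289756) = 5.1995
Cpu = (121.7 - 102.83)/(3*0.76289756) = 8.2449
Cpl = (102.83 - 97.9)/(3*0.76289756) = 2.1541
Cpk = min(Cpu, Cpl) = 2.1541

2.1541


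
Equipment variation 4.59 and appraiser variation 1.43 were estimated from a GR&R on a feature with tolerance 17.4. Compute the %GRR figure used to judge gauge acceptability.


GRR = sqrt(EV^2 + AV^2) = sqrt(4.59^2 + 1.43^2) = 4.8075982
%GRR = GRR / tol * 100 = 4.8075982 / 17.4 * 100
%GRR = 27.6299

27.6299


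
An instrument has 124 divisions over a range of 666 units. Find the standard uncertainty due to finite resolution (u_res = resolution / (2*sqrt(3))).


resolution = range / divisions
resolution = 666 / 124 = 5.3709677
u_res = resolution / (2*sqrt(3))
u_res = 5.3709677 / 3.4641016
u_res = 1.5505

1.5505


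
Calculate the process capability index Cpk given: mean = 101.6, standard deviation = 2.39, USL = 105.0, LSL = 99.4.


Cpu = (USL - mean) / (3*sigma) = (105.0 - 101.6) / (3*2.39) = 0.4742
Cpl = (mean - LSL) / (3*sigma) = (101.6 - 99.4) / (3*2.39) = 0.3068
Cpk = min(Cpu, Cpl) = 0.3068

0.3068


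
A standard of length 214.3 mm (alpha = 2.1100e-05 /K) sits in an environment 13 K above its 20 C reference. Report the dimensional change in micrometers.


dL = L * alpha * dT
= 214.3 * 2.1100e-05 * 13
= 0.0587825 mm
dL_um = 0.0587825 * 1000 = 58.7825 um

58.7825


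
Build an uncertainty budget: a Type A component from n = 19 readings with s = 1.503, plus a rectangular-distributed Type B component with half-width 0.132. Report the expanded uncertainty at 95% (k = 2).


u_A = s / sqrt(n) = 1.503 / sqrt(19) = 0.34481185
u_B = half_width / sqrt(3) = 0.132 / sqrt(3) = 0.076210236
uc = sqrt(u_A^2 + u_B^2) = sqrt(0.34481185^2 + 0.076210236^2) = 0.35313342
U = k * uc = 2 * 0.35313342
U = 0.7063

0.7063


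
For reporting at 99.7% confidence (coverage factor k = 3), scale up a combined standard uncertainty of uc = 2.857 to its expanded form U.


U = k * uc
U = 3 * 2.857
U = 8.5710

8.5710


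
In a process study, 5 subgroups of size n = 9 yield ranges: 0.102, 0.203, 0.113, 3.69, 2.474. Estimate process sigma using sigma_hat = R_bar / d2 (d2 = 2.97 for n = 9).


R_bar = (0.102 + 0.203 + 0.113 + 3.69 + 2.474) / 5
R_bar = 6.582 / 5 = 1.3164
sigma_hat = R_bar / d2 = 1.3164 / 2.97 = 0.4432

0.4432


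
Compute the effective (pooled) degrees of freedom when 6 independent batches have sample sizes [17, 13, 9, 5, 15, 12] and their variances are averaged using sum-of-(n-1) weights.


nu = sum_i (n_i - 1)
nu = ((17 - 1) + (13 - 1) + (9 - 1) + (5 - 1) + (15 - 1) + (12 - 1))
nu = 16 + 12 + 8 + 4 + 14 + 11
nu = 65

65


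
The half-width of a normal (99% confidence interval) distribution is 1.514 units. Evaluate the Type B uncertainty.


u_B = half_width / 2.576
u_B = 1.514 / 2.576
u_B = 0.5877

0.5877


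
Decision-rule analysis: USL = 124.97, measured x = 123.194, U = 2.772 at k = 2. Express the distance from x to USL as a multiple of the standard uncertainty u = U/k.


u = U / k = 2.772 / 2 = 1.386
margin = |USL - x| = |124.97 - 123.194| = 1.776
z = margin / u = 1.776 / 1.386
z = 1.2814

1.2814


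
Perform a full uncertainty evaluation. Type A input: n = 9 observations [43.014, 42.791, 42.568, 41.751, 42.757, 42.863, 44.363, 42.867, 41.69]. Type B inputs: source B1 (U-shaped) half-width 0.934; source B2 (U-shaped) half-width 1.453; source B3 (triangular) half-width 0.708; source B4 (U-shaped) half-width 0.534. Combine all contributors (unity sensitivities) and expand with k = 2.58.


mean = (43.014 + 42.791 + 42.568 + 41.751 + 42.757 + 42.863 + 44.363 + 42.867 + 41.69) / 9 = 42.74044444
s = sqrt(sum((x - mean)^2)/(n-1)) = 0.77890598
u_A = s / sqrt(n) = 0.77890598 / sqrt(9) = 0.25963533
u_B1 = 0.934 / sqrt(2) = 0.66043773
u_B2 = 1.453 / sqrt(2) = 1.0274262
u_B3 = 0.708 / sqrt(6) = 0.28903979
u_B4 = 0.534 / sqrt(2) = 0.37759502
uc = sqrt(0.25963533^2 + 0.66043773^2 + 1.0274262^2 + 0.28903979^2 + 0.37759502^2) = 1.3361568
U = k * uc = 2.58 * 1.3361568
U = 3.4473

3.4473


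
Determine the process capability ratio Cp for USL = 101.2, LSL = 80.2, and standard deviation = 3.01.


Cp = (USL - LSL) / (6 * sigma)
= (101.2 - 80.2) / (6 * 3.01)
= 21.0000 / 18.0600
= 1.1628

1.1628


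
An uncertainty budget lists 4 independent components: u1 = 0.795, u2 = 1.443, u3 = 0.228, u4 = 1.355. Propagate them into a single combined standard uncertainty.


uc = sqrt(0.795^2 + 1.443^2 + 0.228^2 + 1.355^2)
uc = sqrt(4.602283)
uc = 2.1453

2.1453


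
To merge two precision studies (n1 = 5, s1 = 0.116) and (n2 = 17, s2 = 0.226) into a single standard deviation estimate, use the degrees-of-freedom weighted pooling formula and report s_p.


s_p = sqrt(((n1-1)*s1^2 + (n2-1)*s2^2) / (n1+n2-2))
numerator = (5-1)*0.116^2 + (17-1)*0.226^2 = 0.053824 + 0.817216 = 0.87104
denominator = 5 + 17 - 2 = 20
s_p^2 = 0.87104 / 20 = 0.043552
s_p = sqrt(0.043552) = 0.2087

0.2087


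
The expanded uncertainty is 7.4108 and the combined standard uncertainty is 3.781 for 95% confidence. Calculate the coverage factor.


k = U / uc
k = 7.4108 / 3.781
k = 1.96

1.96


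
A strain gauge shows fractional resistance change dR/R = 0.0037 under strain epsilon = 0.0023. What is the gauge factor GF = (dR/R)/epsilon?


GF = (dR/R) / epsilon
= 0.0037 / 0.0023
= 1.6087

1.6087


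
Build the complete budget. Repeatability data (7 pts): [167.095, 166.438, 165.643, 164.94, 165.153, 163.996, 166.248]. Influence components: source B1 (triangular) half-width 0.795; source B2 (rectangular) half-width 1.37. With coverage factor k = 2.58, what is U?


mean = (167.095 + 166.438 + 165.643 + 164.94 + 165.153 + 163.996 + 166.248) / 7 = 165.6447143
s = sqrt(sum((x - mean)^2)/(n-1)) = 1.0450878
u_A = s / sqrt(n) = 1.0450878 / sqrt(7) = 0.39500606
u_B1 = 0.795 / sqrt(6) = 0.32455739
u_B2 = 1.37 / sqrt(3) = 0.79096987
uc = sqrt(0.39500606^2 + 0.32455739^2 + 0.79096987^2) = 0.9418071
U = k * uc = 2.58 * 0.9418071
U = 2.4299

2.4299


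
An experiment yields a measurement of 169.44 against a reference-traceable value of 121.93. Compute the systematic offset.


Systematic error = measured - true
= 169.44 - 121.93
= 47.5100

47.5100


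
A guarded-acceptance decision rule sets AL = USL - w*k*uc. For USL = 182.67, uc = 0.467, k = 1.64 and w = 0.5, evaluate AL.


U = k * uc = 1.64 * 0.467 = 0.76588
guard band g = w * U = 0.5 * 0.76588 = 0.38294
AL = USL - g = 182.67 - 0.38294
AL = 182.2871

182.2871


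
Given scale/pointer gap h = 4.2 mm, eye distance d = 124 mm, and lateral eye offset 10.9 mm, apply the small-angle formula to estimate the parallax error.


error = h * offset / d
= 4.2 * 10.9 / 124
= 0.3692

0.3692


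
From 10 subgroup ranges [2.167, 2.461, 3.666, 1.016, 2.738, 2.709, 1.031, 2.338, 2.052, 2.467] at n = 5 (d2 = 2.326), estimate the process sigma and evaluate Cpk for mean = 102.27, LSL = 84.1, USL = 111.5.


R_bar = (2.167 + 2.461 + 3.666 + 1.016 + 2.738 + 2.709 + 1.031 + 2.338 + 2.052 + 2.467) / 10 = 2.2645
sigma = R_bar / d2 = 2.2645 / 2.326 = 0.97355976
Cp = (USL - LSL)/(6*sigma) = (111.5 - 84.1)/(6*0.97355976) = 4.6907
Cpu = (111.5 - 102.27)/(3*0.97355976) = 3.1602
Cpl = (102.27 - 84.1)/(3*0.97355976) = 6.2212
Cpk = min(Cpu, Cpl) = 3.1602

3.1602


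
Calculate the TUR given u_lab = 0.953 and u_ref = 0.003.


TUR = u_lab / u_ref
= 0.953 / 0.003
= 317.6667

317.6667


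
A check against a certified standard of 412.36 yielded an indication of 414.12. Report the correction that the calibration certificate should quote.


Correction = standard - reading
= 412.36 - 414.12
= -1.7600

-1.7600


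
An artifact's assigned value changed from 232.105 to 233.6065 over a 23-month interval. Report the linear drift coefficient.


rate = (v2 - v1) / months
= (233.6065 - 232.105) / 23
= 1.5015 / 23
= 0.0653

0.0653


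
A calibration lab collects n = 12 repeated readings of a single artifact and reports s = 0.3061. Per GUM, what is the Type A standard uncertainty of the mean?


u_A = s / sqrt(n)
u_A = 0.3061 / sqrt(12)
u_A = 0.3061 / 3.4641016
u_A = 0.0884

0.0884


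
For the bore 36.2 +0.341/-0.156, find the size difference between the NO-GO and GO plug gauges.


GO = nominal - lower_tol (smallest hole = maximum material condition)
GO = 36.2 - 0.156 = 36.044
NO-GO = nominal + upper_tol (largest hole = least material condition)
NO-GO = 36.2 + 0.341 = 36.541
spread = NO-GO - GO = 36.541 - 36.044 = 0.4970

0.4970


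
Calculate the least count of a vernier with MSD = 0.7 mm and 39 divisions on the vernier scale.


LC = MSD / n_div
= 0.7 / 39
= 0.0179

0.0179


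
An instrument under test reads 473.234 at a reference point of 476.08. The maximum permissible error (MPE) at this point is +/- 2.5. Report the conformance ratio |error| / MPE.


e = indication - reference = 473.234 - 476.08 = -2.8460
|e| = 2.8460
ratio = |e| / MPE = 2.8460 / 2.5
ratio = 1.1384

1.1384


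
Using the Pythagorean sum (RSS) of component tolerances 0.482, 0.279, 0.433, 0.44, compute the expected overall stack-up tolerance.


RSS = sqrt(0.482^2 + 0.279^2 + 0.433^2 + 0.44^2)
= sqrt(0.691254)
= 0.8314

0.8314


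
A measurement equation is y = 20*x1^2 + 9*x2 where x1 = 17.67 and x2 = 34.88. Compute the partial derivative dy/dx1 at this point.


y = 20*x1^2 + 9*x2
dy/dx1 = 2*20*x1
Evaluate at x1 = 17.67: c1 = 40 * 17.67
c1 = 706.8000

706.8000


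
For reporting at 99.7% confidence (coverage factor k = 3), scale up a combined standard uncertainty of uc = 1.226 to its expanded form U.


U = k * uc
U = 3 * 1.226
U = 3.6780

3.6780


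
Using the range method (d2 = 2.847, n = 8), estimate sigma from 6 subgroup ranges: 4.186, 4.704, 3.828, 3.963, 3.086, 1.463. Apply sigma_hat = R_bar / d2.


R_bar = (4.186 + 4.704 + 3.828 + 3.963 + 3.086 + 1.463) / 6
R_bar = 21.23 / 6 = 3.5383333
sigma_hat = R_bar / d2 = 3.5383333 / 2.847 = 1.2428

1.2428


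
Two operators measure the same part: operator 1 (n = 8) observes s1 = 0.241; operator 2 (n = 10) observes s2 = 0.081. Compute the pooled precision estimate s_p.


s_p = sqrt(((n1-1)*s1^2 + (n2-1)*s2^2) / (n1+n2-2))
numerator = (8-1)*0.241^2 + (10-1)*0.081^2 = 0.406567 + 0.059049 = 0.465616
denominator = 8 + 10 - 2 = 16
s_p^2 = 0.465616 / 16 = 0.029101
s_p = sqrt(0.029101) = 0.1706

0.1706


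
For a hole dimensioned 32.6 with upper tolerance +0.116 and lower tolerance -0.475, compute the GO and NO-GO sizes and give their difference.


GO = nominal - lower_tol (smallest hole = maximum material condition)
GO = 32.6 - 0.475 = 32.125
NO-GO = nominal + upper_tol (largest hole = least material condition)
NO-GO = 32.6 + 0.116 = 32.716
spread = NO-GO - GO = 32.716 - 32.125 = 0.5910

0.5910


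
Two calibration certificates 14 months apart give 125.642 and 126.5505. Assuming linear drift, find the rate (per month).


rate = (v2 - v1) / months
= (126.5505 - 125.642) / 14
= 0.9085 / 14
= 0.0649

0.0649


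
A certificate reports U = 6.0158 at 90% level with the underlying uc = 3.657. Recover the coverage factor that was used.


k = U / uc
k = 6.0158 / 3.657
k = 1.645

1.645


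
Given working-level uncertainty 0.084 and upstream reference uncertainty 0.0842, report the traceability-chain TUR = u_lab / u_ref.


TUR = u_lab / u_ref
= 0.084 / 0.0842
= 0.9976

0.9976


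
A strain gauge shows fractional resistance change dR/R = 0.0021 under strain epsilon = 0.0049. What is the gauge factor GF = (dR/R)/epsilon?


GF = (dR/R) / epsilon
= 0.0021 / 0.0049
= 0.4286

0.4286


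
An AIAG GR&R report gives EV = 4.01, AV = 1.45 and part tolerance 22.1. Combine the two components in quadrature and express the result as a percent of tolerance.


GRR = sqrt(EV^2 + AV^2) = sqrt(4.01^2 + 1.45^2) = 4.264106
%GRR = GRR / tol * 100 = 4.264106 / 22.1 * 100
%GRR = 19.2946

19.2946


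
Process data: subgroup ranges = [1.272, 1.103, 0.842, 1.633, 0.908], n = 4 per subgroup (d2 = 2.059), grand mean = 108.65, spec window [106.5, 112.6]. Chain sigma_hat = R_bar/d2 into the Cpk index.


R_bar = (1.272 + 1.103 + 0.842 + 1.633 + 0.908) / 5 = 1.1516
sigma = R_bar / d2 = 1.1516 / 2.059 = 0.55930063
Cp = (USL - LSL)/(6*sigma) = (112.6 - 106.5)/(6*0.55930063) = 1.8177
Cpu = (112.6 - 108.65)/(3*0.55930063) = 2.3541
Cpl = (108.65 - 106.5)/(3*0.55930063) = 1.2814
Cpk = min(Cpu, Cpl) = 1.2814

1.2814


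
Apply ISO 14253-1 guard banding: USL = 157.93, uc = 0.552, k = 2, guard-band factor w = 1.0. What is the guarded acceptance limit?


U = k * uc = 2 * 0.552 = 1.104
guard band g = w * U = 1.0 * 1.104 = 1.104
AL = USL - g = 157.93 - 1.104
AL = 156.8260

156.8260


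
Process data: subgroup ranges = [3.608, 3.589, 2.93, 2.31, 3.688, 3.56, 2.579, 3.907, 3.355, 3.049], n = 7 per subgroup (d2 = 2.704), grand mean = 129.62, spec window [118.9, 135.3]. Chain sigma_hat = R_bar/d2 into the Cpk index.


R_bar = (3.608 + 3.589 + 2.93 + 2.31 + 3.688 + 3.56 + 2.579 + 3.907 + 3.355 + 3.049) / 10 = 3.2575
sigma = R_bar / d2 = 3.2575 / 2.704 = 1.2046967
Cp = (USL - LSL)/(6*sigma) = (135.3 - 118.9)/(6*1.2046967) = 2.2689
Cpu = (135.3 - 129.62)/(3*1.2046967) = 1.5716
Cpl = (129.62 - 118.9)/(3*1.2046967) = 2.9662
Cpk = min(Cpu, Cpl) = 1.5716

1.5716


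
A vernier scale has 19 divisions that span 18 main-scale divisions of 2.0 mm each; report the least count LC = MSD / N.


LC = MSD / n_div
= 2.0 / 19
= 0.1053

0.1053


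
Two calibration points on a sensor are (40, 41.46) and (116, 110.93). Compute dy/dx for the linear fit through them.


slope = (y2 - y1) / (x2 - x1)
= (110.93 - 41.46) / (116 - 40)
= 69.4700 / 76
= 0.9141

0.9141


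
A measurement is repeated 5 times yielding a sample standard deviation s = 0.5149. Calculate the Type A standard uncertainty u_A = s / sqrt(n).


u_A = s / sqrt(n)
u_A = 0.5149 / sqrt(5)
u_A = 0.5149 / 2.236068
u_A = 0.2303

0.2303


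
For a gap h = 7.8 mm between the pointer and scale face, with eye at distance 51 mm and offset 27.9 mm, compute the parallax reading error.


error = h * offset / d
= 7.8 * 27.9 / 51
= 4.2671

4.2671


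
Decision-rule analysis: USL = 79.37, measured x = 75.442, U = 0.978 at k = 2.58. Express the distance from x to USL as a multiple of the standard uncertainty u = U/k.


u = U / k = 0.978 / 2.58 = 0.37906977
margin = |USL - x| = |79.37 - 75.442| = 3.928
z = margin / u = 3.928 / 0.37906977
z = 10.3622

10.3622


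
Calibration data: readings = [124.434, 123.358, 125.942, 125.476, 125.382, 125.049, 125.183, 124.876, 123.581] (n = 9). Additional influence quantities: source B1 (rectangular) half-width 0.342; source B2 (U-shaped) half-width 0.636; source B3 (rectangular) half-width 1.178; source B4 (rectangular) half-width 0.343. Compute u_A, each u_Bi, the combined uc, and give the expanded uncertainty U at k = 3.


mean = (124.434 + 123.358 + 125.942 + 125.476 + 125.382 + 125.049 + 125.183 + 124.876 + 123.581) / 9 = 124.809
s = sqrt(sum((x - mean)^2)/(n-1)) = 0.86695458
u_A = s / sqrt(n) = 0.86695458 / sqrt(9) = 0.28898486
u_B1 = 0.342 / sqrt(3) = 0.19745379
u_B2 = 0.636 / sqrt(2) = 0.44971991
u_B3 = 1.178 / sqrt(3) = 0.68011862
u_B4 = 0.343 / sqrt(3) = 0.19803114
uc = sqrt(0.28898486^2 + 0.19745379^2 + 0.44971991^2 + 0.68011862^2 + 0.19803114^2) = 0.90913471
U = k * uc = 3 * 0.90913471
U = 2.7274

2.7274


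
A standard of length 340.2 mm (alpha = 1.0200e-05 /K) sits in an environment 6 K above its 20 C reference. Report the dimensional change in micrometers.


dL = L * alpha * dT
= 340.2 * 1.0200e-05 * 6
= 0.0208202 mm
dL_um = 0.0208202 * 1000 = 20.8202 um

20.8202


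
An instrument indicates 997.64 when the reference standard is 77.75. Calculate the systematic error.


Systematic error = measured - true
= 997.64 - 77.75
= 919.8900

919.8900


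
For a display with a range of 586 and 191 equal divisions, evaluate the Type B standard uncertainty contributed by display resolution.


resolution = range / divisions
resolution = 586 / 191 = 3.0680628
u_res = resolution / (2*sqrt(3))
u_res = 3.0680628 / 3.4641016
u_res = 0.8857

0.8857


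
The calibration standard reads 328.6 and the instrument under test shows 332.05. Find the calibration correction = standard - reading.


Correction = standard - reading
= 328.6 - 332.05
= -3.4500

-3.4500


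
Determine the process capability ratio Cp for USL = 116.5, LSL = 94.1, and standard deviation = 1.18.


Cp = (USL - LSL) / (6 * sigma)
= (116.5 - 94.1) / (6 * 1.18)
= 22.4000 / 7.0800
= 3.1638

3.1638


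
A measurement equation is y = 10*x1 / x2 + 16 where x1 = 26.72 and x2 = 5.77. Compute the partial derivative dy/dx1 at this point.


y = 10*x1 / x2 + 16
dy/dx1 = 10/x2
Evaluate at x2 = 5.77: c1 = 10 / 5.77
c1 = 1.7331

1.7331


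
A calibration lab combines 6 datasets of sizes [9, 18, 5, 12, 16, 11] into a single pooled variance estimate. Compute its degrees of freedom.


nu = sum_i (n_i - 1)
nu = ((9 - 1) + (18 - 1) + (5 - 1) + (12 - 1) + (16 - 1) + (11 - 1))
nu = 8 + 17 + 4 + 11 + 15 + 10
nu = 65

65


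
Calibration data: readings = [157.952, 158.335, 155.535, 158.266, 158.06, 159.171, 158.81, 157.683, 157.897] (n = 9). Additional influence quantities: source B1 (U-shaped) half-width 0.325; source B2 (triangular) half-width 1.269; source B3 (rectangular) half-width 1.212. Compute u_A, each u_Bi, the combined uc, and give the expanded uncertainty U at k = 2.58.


mean = (157.952 + 158.335 + 155.535 + 158.266 + 158.06 + 159.171 + 158.81 + 157.683 + 157.897) / 9 = 157.9676667
s = sqrt(sum((x - mean)^2)/(n-1)) = 1.0243376
u_A = s / sqrt(n) = 1.0243376 / sqrt(9) = 0.34144587
u_B1 = 0.325 / sqrt(2) = 0.2298097
u_B2 = 1.269 / sqrt(6) = 0.51806708
u_B3 = 1.212 / sqrt(3) = 0.69974853
uc = sqrt(0.34144587^2 + 0.2298097^2 + 0.51806708^2 + 0.69974853^2) = 0.96303649
U = k * uc = 2.58 * 0.96303649
U = 2.4846

2.4846


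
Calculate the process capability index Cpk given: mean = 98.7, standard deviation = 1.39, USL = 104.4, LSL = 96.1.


Cpu = (USL - mean) / (3*sigma) = (104.4 - 98.7) / (3*1.39) = 1.3669
Cpl = (mean - LSL) / (3*sigma) = (98.7 - 96.1) / (3*1.39) = 0.6235
Cpk = min(Cpu, Cpl) = 0.6235

0.6235


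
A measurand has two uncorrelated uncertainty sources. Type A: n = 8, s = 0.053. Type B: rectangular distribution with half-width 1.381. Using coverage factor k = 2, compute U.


u_A = s / sqrt(n) = 0.053 / sqrt(8) = 0.01873833
u_B = half_width / sqrt(3) = 1.381 / sqrt(3) = 0.79732072
uc = sqrt(u_A^2 + u_B^2) = sqrt(0.01873833^2 + 0.79732072^2) = 0.79754088
U = k * uc = 2 * 0.79754088
U = 1.5951

1.5951


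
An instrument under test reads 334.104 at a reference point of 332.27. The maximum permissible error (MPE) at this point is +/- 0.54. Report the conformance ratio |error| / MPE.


e = indication - reference = 334.104 - 332.27 = 1.8340
|e| = 1.8340
ratio = |e| / MPE = 1.8340 / 0.54
ratio = 3.3963

3.3963


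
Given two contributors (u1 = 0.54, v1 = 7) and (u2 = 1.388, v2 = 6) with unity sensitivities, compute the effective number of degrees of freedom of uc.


uc = sqrt(u1^2 + u2^2) = sqrt(0.54^2 + 1.388^2) = 1.4893435
v_eff = uc^4 / (u1^4/v1 + u2^4/v2)
= 1.4893435^4 / (0.54^4/7 + 1.388^4/6)
= 4.9201631 / 0.63074252
v_eff = 7.8006

7.8006


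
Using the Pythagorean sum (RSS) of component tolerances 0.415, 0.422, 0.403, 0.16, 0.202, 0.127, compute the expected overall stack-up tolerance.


RSS = sqrt(0.415^2 + 0.422^2 + 0.403^2 + 0.16^2 + 0.202^2 + 0.127^2)
= sqrt(0.595251)
= 0.7715

0.7715


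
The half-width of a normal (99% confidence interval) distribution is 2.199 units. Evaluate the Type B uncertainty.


u_B = half_width / 2.576
u_B = 2.199 / 2.576
u_B = 0.8536

0.8536


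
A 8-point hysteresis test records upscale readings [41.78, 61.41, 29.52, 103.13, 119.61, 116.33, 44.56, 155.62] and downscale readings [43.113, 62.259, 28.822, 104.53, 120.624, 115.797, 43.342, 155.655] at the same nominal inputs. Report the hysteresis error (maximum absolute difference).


|41.78 - 43.113| = 1.3330
|61.41 - 62.259| = 0.8490
|29.52 - 28.822| = 0.6980
|103.13 - 104.53| = 1.4000
|119.61 - 120.624| = 1.0140
|116.33 - 115.797| = 0.5330
|44.56 - 43.342| = 1.2180
|155.62 - 155.655| = 0.0350
hysteresis = max(diffs) = 1.4000

1.4000


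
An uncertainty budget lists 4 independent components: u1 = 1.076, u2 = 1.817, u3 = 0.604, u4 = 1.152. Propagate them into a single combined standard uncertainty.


uc = sqrt(1.076^2 + 1.817^2 + 0.604^2 + 1.152^2)
uc = sqrt(6.151185)
uc = 2.4802

2.4802


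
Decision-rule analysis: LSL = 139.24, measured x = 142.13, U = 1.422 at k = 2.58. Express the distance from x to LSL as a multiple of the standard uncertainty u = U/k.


u = U / k = 1.422 / 2.58 = 0.55116279
margin = |LSL - x| = |139.24 - 142.13| = 2.89
z = margin / u = 2.89 / 0.55116279
z = 5.2435

5.2435


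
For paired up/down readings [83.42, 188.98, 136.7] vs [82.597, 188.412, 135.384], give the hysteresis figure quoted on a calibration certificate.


|83.42 - 82.597| = 0.8230
|188.98 - 188.412| = 0.5680
|136.7 - 135.384| = 1.3160
hysteresis = max(diffs) = 1.3160

1.3160


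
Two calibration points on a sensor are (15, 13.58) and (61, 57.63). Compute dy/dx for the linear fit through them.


slope = (y2 - y1) / (x2 - x1)
= (57.63 - 13.58) / (61 - 15)
= 44.0500 / 46
= 0.9576

0.9576


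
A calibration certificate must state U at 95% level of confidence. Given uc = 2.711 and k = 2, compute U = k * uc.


U = k * uc
U = 2 * 2.711
U = 5.4220

5.4220


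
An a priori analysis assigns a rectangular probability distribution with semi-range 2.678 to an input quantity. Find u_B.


u_B = half_width / sqrt(3)
u_B = 2.678 / 1.7320508
u_B = 1.5461

1.5461


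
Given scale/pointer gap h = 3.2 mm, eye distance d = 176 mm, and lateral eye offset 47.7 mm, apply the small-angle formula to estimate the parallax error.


error = h * offset / d
= 3.2 * 47.7 / 176
= 0.8673

0.8673


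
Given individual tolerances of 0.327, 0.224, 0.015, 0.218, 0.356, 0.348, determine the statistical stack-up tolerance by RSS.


RSS = sqrt(0.327^2 + 0.224^2 + 0.015^2 + 0.218^2 + 0.356^2 + 0.348^2)
= sqrt(0.452694)
= 0.6728

0.6728


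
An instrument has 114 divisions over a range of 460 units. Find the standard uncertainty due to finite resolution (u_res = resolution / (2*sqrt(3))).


resolution = range / divisions
resolution = 460 / 114 = 4.0350877
u_res = resolution / (2*sqrt(3))
u_res = 4.0350877 / 3.4641016
u_res = 1.1648

1.1648


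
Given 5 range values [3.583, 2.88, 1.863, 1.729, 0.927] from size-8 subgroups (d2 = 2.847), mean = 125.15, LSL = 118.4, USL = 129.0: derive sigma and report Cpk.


R_bar = (3.583 + 2.88 + 1.863 + 1.729 + 0.927) / 5 = 2.1964
sigma = R_bar / d2 = 2.1964 / 2.847 = 0.77147875
Cp = (USL - LSL)/(6*sigma) = (129.0 - 118.4)/(6*0.77147875) = 2.2900
Cpu = (129.0 - 125.15)/(3*0.77147875) = 1.6635
Cpl = (125.15 - 118.4)/(3*0.77147875) = 2.9165
Cpk = min(Cpu, Cpl) = 1.6635

1.6635


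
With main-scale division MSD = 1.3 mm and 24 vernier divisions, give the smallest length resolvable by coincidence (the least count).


LC = MSD / n_div
= 1.3 / 24
= 0.0542

0.0542


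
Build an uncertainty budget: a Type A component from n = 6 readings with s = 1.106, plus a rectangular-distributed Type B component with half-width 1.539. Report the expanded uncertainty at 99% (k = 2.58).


u_A = s / sqrt(n) = 1.106 / sqrt(6) = 0.45152261
u_B = half_width / sqrt(3) = 1.539 / sqrt(3) = 0.88854206
uc = sqrt(u_A^2 + u_B^2) = sqrt(0.45152261^2 + 0.88854206^2) = 0.99668433
U = k * uc = 2.58 * 0.99668433
U = 2.5714

2.5714


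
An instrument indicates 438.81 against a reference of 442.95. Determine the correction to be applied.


Correction = standard - reading
= 442.95 - 438.81
= 4.1400

4.1400


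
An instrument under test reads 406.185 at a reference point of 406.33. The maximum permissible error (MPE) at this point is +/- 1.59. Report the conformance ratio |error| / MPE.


e = indication - reference = 406.185 - 406.33 = -0.1450
|e| = 0.1450
ratio = |e| / MPE = 0.1450 / 1.59
ratio = 0.0912

0.0912
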